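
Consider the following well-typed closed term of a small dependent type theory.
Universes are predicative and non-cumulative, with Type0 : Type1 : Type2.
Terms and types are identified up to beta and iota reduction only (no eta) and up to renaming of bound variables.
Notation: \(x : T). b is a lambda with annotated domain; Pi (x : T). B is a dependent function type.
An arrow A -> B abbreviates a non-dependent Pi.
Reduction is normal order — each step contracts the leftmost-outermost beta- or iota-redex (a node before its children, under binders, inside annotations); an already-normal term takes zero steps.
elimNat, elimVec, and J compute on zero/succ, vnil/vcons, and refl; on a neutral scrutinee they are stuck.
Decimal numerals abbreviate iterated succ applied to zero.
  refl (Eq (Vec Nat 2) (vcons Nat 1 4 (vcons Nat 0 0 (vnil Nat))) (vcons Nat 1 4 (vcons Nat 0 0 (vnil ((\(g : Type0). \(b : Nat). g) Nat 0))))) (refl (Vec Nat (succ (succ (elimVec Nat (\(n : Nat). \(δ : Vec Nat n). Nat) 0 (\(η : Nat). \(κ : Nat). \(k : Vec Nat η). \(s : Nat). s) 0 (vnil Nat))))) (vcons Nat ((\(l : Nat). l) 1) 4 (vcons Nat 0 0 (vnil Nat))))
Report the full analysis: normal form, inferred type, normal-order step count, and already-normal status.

resulting normal form:
  refl (Eq (Vec Nat 2) (vcons Nat 1 4 (vcons Nat 0 0 (vnil Nat))) (vcons Nat 1 4 (vcons Nat 0 0 (vnil Nat)))) (refl (Vec Nat 2) (vcons Nat 1 4 (vcons Nat 0 0 (vnil Nat))))
type:
  Eq (Eq (Vec Nat 2) (vcons Nat 1 4 (vcons Nat 0 0 (vnil Nat))) (vcons Nat 1 4 (vcons Nat 0 0 (vnil Nat)))) (refl (Vec Nat 2) (vcons Nat 1 4 (vcons Nat 0 0 (vnil Nat)))) (refl (Vec Nat 2) (vcons Nat 1 4 (vcons Nat 0 0 (vnil Nat))))
reduction steps (normal order): 4
already normal: no
first contracted redex: a beta-redex


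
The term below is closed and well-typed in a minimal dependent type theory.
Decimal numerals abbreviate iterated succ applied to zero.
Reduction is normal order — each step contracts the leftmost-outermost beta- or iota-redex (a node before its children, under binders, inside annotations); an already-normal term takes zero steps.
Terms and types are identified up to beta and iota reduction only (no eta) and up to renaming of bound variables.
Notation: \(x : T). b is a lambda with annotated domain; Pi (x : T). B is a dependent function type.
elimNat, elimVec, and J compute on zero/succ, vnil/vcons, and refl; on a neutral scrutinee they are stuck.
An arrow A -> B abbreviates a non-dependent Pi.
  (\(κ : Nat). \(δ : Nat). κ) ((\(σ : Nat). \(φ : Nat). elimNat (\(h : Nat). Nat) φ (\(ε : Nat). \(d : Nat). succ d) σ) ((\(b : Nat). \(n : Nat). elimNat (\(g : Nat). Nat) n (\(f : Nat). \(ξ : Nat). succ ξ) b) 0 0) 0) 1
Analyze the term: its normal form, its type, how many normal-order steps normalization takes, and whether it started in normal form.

resulting normal form:
  0
type:
  Nat
normal-order step count: 8
started in normal form: no
first contracted redex: a beta-redex


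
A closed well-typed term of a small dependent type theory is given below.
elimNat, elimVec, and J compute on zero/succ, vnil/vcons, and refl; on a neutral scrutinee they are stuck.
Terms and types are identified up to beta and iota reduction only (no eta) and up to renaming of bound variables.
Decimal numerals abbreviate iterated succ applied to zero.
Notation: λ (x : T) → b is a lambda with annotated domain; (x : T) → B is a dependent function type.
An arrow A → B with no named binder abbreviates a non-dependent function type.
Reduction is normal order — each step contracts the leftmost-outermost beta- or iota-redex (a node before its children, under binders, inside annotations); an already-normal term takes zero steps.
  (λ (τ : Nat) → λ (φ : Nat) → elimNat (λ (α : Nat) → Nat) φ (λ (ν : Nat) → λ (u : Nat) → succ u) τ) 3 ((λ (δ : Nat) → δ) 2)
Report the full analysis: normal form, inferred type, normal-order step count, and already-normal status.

reduced normal form:
  5
the term's type:
  Nat
reduction steps (normal order): 13
term was already normal: no
first redex: a beta-redex


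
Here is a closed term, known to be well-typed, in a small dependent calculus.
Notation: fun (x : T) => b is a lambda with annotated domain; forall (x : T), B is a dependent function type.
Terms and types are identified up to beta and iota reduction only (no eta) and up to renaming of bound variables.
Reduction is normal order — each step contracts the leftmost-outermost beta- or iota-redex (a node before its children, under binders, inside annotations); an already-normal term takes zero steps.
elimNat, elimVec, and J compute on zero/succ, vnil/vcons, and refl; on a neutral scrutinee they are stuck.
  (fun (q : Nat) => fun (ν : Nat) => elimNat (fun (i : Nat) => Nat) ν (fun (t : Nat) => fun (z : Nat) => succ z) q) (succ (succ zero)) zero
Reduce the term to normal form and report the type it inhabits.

resulting normal form:
  succ (succ zero)
the term's type:
  Nat


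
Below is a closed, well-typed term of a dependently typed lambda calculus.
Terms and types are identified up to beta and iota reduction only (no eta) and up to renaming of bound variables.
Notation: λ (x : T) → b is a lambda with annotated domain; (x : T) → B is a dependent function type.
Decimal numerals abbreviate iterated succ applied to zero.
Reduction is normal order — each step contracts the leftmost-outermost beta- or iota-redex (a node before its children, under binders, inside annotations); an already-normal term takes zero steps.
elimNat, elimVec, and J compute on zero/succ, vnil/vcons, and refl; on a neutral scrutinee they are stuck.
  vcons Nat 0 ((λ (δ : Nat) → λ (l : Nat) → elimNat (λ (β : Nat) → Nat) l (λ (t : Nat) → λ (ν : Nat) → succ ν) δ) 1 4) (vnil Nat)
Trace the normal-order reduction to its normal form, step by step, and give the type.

normal-order reduction:
  vcons Nat 0 ((λ (δ : Nat) → λ (l : Nat) → elimNat (λ (β : Nat) → Nat) l (λ (t : Nat) → λ (ν : Nat) → succ ν) δ) 1 4) (vnil Nat)
  ~> vcons Nat 0 ((λ (δ : Nat) → elimNat (λ (l : Nat) → Nat) δ (λ (β : Nat) → λ (t : Nat) → succ t) 1) 4) (vnil Nat)
  ~> vcons Nat 0 (elimNat (λ (δ : Nat) → Nat) 4 (λ (l : Nat) → λ (β : Nat) → succ β) 1) (vnil Nat)
  ~> vcons Nat 0 ((λ (δ : Nat) → λ (l : Nat) → succ l) 0 (elimNat (λ (β : Nat) → Nat) 4 (λ (t : Nat) → λ (ν : Nat) → succ ν) 0)) (vnil Nat)
  ~> vcons Nat 0 ((λ (δ : Nat) → succ δ) (elimNat (λ (l : Nat) → Nat) 4 (λ (β : Nat) → λ (t : Nat) → succ t) 0)) (vnil Nat)
  ~> vcons Nat 0 (succ (elimNat (λ (δ : Nat) → Nat) 4 (λ (l : Nat) → λ (β : Nat) → succ β) 0)) (vnil Nat)
  ~> vcons Nat 0 5 (vnil Nat)
inferred type:
  Vec Nat 1


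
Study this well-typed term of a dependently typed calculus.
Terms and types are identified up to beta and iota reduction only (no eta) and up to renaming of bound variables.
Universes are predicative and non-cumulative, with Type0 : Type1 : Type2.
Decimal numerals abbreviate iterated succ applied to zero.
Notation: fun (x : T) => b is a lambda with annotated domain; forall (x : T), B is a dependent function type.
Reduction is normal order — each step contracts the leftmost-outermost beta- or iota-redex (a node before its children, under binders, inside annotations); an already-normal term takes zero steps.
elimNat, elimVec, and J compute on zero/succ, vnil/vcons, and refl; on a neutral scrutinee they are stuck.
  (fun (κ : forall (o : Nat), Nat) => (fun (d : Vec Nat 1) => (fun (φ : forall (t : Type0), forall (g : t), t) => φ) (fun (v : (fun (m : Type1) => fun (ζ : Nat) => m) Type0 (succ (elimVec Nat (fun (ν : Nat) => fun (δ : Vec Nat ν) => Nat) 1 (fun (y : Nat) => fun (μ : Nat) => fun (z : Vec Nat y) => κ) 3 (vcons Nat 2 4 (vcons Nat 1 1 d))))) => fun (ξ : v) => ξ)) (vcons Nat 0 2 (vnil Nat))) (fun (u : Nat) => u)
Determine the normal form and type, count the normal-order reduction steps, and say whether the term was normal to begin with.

normal form:
  fun (κ : Type0) => fun (o : κ) => o
type:
  forall (κ : Type0), forall (o : κ), κ
reduction steps (normal order): 5
already normal: no
first contracted redex: a beta-redex


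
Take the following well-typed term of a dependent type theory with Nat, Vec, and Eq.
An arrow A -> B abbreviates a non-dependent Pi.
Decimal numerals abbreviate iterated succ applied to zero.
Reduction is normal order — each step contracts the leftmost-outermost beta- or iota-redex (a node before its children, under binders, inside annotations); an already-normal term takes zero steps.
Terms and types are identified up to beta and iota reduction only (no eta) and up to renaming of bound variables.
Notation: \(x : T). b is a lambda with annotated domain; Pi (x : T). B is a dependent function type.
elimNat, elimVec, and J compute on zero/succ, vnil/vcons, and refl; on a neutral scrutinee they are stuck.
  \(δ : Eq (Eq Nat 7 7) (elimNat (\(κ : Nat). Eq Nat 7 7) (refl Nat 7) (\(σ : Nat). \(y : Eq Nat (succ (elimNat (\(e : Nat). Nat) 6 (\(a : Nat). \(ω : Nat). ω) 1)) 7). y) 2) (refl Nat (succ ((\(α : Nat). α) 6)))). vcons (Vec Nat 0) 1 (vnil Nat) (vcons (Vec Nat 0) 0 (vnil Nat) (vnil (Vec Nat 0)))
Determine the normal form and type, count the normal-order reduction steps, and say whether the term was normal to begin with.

resulting normal form:
  \(δ : Eq (Eq Nat 7 7) (refl Nat 7) (refl Nat 7)). vcons (Vec Nat 0) 1 (vnil Nat) (vcons (Vec Nat 0) 0 (vnil Nat) (vnil (Vec Nat 0)))
type:
  Eq (Eq Nat 7 7) (refl Nat 7) (refl Nat 7) -> Vec (Vec Nat 0) 2
reduction steps (normal order): 8
started in normal form: no
first contracted redex: an elimNat iota-redex


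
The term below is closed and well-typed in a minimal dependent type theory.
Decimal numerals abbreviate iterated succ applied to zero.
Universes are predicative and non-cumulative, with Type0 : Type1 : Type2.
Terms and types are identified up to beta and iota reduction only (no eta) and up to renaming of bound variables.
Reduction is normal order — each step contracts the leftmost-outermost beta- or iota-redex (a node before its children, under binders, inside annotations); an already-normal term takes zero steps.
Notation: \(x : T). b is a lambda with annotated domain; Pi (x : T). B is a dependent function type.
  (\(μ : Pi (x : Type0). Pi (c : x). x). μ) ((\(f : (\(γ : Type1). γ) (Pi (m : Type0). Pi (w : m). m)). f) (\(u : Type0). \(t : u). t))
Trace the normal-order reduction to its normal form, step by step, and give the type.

normal-order reduction:
  (\(μ : Pi (x : Type0). Pi (c : x). x). μ) ((\(f : (\(γ : Type1). γ) (Pi (m : Type0). Pi (w : m). m)). f) (\(u : Type0). \(t : u). t))
  ~> (\(μ : (\(x : Type1). x) (Pi (c : Type0). Pi (f : c). c)). μ) (\(γ : Type0). \(m : γ). m)
  ~> \(μ : Type0). \(x : μ). x
type:
  Pi (μ : Type0). Pi (x : μ). μ


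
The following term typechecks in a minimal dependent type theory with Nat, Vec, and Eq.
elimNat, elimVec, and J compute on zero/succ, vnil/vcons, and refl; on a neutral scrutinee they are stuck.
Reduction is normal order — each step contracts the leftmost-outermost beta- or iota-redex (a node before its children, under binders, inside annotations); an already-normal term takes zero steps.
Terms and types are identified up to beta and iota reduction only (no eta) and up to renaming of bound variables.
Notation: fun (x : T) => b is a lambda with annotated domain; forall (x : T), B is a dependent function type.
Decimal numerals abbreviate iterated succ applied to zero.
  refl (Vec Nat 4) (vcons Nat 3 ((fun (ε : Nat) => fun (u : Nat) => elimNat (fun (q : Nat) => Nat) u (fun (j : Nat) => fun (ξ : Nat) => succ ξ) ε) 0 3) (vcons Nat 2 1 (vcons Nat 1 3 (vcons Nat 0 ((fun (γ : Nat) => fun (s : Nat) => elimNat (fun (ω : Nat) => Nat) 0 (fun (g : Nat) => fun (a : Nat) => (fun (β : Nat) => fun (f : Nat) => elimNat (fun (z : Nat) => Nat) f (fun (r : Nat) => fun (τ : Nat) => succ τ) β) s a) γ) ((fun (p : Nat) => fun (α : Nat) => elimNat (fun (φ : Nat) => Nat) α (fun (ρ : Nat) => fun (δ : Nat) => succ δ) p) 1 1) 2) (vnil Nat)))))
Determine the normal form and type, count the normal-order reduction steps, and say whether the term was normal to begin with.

resulting normal form:
  refl (Vec Nat 4) (vcons Nat 3 3 (vcons Nat 2 1 (vcons Nat 1 3 (vcons Nat 0 4 (vnil Nat)))))
the term's type:
  Eq (Vec Nat 4) (vcons Nat 3 3 (vcons Nat 2 1 (vcons Nat 1 3 (vcons Nat 0 4 (vnil Nat))))) (vcons Nat 3 3 (vcons Nat 2 1 (vcons Nat 1 3 (vcons Nat 0 4 (vnil Nat)))))
steps to reach normal form (normal order): 27
started in normal form: no
first contracted redex: a beta-redex


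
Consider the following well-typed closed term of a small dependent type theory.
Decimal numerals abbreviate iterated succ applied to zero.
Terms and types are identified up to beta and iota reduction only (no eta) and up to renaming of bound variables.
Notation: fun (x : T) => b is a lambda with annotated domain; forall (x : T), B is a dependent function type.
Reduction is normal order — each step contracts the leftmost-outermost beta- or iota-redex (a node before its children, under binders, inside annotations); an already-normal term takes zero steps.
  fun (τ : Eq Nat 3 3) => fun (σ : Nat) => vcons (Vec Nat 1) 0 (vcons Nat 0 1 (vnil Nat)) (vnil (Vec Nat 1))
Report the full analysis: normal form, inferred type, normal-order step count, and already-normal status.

normal form:
  fun (τ : Eq Nat 3 3) => fun (σ : Nat) => vcons (Vec Nat 1) 0 (vcons Nat 0 1 (vnil Nat)) (vnil (Vec Nat 1))
inferred type:
  forall (τ : Eq Nat 3 3), forall (σ : Nat), Vec (Vec Nat 1) 1
normal-order step count: 0
term was already normal: yes


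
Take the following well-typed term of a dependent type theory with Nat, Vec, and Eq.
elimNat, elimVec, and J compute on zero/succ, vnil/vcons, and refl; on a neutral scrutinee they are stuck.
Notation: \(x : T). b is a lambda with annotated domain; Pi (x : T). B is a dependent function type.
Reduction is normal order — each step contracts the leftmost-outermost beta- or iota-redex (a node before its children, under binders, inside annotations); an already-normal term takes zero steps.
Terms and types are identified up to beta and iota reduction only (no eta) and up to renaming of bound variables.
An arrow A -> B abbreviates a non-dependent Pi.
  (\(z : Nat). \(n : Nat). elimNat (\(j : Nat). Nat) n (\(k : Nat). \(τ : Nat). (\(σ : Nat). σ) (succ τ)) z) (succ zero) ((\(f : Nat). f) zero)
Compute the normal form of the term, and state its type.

resulting normal form:
  succ zero
the term's type:
  Nat
observation: the leftmost-outermost redex is a beta-redex, and normalization takes 8 steps.


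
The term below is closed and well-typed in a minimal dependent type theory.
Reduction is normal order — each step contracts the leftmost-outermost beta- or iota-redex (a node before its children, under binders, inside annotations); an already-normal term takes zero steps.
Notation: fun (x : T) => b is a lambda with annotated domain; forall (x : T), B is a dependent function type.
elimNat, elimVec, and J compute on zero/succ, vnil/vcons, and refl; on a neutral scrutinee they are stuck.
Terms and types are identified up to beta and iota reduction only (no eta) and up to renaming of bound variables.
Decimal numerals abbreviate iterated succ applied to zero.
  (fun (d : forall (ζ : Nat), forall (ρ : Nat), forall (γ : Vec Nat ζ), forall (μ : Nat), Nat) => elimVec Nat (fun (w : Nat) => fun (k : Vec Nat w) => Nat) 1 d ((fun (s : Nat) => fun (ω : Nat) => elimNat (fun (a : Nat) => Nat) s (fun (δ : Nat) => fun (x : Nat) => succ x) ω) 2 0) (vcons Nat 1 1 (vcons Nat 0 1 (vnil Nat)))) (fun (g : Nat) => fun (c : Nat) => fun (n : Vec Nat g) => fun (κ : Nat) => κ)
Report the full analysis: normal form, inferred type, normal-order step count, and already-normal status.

normal form:
  1
the term's type:
  Nat
normal-order step count: 12
already normal: no
first contracted redex: a beta-redex


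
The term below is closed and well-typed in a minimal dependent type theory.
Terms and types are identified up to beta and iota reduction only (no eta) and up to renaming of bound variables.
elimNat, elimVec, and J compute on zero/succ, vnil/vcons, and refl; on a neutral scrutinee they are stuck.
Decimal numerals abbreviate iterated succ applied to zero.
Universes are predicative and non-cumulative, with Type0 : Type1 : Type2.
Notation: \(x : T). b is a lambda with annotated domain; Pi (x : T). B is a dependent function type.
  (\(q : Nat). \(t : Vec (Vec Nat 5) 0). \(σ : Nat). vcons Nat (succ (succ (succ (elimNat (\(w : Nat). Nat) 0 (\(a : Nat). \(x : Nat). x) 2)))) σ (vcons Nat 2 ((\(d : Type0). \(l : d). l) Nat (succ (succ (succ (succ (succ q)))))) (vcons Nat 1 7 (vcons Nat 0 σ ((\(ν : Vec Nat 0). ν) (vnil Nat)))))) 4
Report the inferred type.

inferred type:
  Pi (q : Vec (Vec Nat 5) 0). Pi (t : Nat). Vec Nat 4


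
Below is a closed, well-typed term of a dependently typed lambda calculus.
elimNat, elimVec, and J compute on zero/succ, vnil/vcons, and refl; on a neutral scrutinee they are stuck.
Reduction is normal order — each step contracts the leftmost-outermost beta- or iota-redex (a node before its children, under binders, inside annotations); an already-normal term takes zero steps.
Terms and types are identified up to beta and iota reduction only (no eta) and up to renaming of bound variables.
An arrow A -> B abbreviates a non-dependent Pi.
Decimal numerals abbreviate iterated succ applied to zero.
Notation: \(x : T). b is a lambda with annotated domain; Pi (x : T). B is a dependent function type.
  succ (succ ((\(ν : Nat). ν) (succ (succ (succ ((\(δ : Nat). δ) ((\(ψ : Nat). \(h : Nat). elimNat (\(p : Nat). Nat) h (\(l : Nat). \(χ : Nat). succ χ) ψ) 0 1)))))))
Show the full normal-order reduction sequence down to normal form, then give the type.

normal-order reduction sequence:
  succ (succ ((\(ν : Nat). ν) (succ (succ (succ ((\(δ : Nat). δ) ((\(ψ : Nat). \(h : Nat). elimNat (\(p : Nat). Nat) h (\(l : Nat). \(χ : Nat). succ χ) ψ) 0 1)))))))
  ~> succ (succ (succ (succ (succ ((\(ν : Nat). ν) ((\(δ : Nat). \(ψ : Nat). elimNat (\(h : Nat). Nat) ψ (\(p : Nat). \(l : Nat). succ l) δ) 0 1))))))
  ~> succ (succ (succ (succ (succ ((\(ν : Nat). \(δ : Nat). elimNat (\(ψ : Nat). Nat) δ (\(h : Nat). \(p : Nat). succ p) ν) 0 1)))))
  ~> succ (succ (succ (succ (succ ((\(ν : Nat). elimNat (\(δ : Nat). Nat) ν (\(ψ : Nat). \(h : Nat). succ h) 0) 1)))))
  ~> succ (succ (succ (succ (succ (elimNat (\(ν : Nat). Nat) 1 (\(δ : Nat). \(ψ : Nat). succ ψ) 0)))))
  ~> 6
type:
  Nat


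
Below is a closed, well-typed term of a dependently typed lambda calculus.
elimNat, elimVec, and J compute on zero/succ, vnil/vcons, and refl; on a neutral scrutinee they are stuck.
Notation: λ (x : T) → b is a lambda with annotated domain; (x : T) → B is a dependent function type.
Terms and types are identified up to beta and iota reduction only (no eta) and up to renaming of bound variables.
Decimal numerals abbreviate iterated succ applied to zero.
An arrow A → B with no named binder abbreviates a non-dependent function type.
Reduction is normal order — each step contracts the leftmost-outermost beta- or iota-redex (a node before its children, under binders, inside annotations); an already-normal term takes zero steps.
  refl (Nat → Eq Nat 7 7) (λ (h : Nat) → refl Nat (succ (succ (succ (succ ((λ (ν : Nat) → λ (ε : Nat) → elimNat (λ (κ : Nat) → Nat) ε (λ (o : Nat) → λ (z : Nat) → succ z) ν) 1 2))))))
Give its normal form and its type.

resulting normal form:
  refl (Nat → Eq Nat 7 7) (λ (h : Nat) → refl Nat 7)
inferred type:
  Eq (Nat → Eq Nat 7 7) (λ (h : Nat) → refl Nat 7) (λ (ν : Nat) → refl Nat 7)
observation: 6 normal-order steps normalize the term, beginning with a beta-redex.


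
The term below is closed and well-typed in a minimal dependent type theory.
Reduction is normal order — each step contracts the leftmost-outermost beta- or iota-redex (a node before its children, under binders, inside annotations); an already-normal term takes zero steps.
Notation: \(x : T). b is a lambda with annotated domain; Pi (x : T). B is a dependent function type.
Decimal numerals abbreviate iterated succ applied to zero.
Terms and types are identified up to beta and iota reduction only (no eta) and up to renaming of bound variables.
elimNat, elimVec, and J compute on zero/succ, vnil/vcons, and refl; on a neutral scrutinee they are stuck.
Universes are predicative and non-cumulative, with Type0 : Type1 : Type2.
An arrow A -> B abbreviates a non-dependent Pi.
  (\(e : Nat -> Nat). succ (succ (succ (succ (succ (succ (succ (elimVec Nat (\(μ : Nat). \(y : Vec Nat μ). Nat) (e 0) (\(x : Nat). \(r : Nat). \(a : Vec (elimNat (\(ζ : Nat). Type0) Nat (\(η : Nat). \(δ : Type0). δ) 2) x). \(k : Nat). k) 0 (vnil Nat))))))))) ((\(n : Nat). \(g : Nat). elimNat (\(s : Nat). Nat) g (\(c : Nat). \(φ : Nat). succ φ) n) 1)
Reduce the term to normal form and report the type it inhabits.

resulting normal form:
  8
inferred type:
  Nat
observation: the leftmost-outermost redex is a beta-redex, and normalization takes 8 steps.


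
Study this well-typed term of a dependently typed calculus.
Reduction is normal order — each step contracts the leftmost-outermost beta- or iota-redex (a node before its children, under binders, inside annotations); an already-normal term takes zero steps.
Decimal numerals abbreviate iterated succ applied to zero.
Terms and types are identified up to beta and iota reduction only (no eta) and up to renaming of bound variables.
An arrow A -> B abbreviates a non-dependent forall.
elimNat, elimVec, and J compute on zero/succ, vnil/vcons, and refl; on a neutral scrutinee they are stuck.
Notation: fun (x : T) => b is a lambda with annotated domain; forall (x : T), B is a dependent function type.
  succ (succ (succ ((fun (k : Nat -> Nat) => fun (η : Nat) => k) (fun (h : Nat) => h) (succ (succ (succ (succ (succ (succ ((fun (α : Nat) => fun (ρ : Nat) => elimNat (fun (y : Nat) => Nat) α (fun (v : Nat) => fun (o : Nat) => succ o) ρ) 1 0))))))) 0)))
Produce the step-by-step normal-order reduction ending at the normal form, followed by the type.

normal-order reduction:
  succ (succ (succ ((fun (k : Nat -> Nat) => fun (η : Nat) => k) (fun (h : Nat) => h) (succ (succ (succ (succ (succ (succ ((fun (α : Nat) => fun (ρ : Nat) => elimNat (fun (y : Nat) => Nat) α (fun (v : Nat) => fun (o : Nat) => succ o) ρ) 1 0))))))) 0)))
  ~> succ (succ (succ ((fun (k : Nat) => fun (η : Nat) => η) (succ (succ (succ (succ (succ (succ ((fun (h : Nat) => fun (α : Nat) => elimNat (fun (ρ : Nat) => Nat) h (fun (y : Nat) => fun (v : Nat) => succ v) α) 1 0))))))) 0)))
  ~> succ (succ (succ ((fun (k : Nat) => k) 0)))
  ~> 3
inferred type:
  Nat


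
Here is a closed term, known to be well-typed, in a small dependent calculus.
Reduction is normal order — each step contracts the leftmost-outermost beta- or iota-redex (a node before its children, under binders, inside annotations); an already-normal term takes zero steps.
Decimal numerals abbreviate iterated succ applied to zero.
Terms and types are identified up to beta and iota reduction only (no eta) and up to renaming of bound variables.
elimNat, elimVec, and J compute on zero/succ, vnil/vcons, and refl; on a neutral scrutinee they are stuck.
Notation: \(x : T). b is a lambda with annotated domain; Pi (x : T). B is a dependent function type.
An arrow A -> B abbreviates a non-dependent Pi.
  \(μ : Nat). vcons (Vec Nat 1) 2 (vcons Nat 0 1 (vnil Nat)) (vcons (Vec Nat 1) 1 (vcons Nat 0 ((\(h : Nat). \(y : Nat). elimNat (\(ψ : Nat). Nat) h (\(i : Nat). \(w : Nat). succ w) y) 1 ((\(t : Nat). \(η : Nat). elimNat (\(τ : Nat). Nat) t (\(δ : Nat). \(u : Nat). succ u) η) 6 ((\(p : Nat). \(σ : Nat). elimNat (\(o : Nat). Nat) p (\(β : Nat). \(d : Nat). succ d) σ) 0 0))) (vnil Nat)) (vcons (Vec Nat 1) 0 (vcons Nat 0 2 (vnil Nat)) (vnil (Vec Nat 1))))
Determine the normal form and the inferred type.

normal form:
  \(μ : Nat). vcons (Vec Nat 1) 2 (vcons Nat 0 1 (vnil Nat)) (vcons (Vec Nat 1) 1 (vcons Nat 0 7 (vnil Nat)) (vcons (Vec Nat 1) 0 (vcons Nat 0 2 (vnil Nat)) (vnil (Vec Nat 1))))
inferred type:
  Nat -> Vec (Vec Nat 1) 3
observation: reduction starts at a beta-redex, and 27 normal-order steps reach the normal form.


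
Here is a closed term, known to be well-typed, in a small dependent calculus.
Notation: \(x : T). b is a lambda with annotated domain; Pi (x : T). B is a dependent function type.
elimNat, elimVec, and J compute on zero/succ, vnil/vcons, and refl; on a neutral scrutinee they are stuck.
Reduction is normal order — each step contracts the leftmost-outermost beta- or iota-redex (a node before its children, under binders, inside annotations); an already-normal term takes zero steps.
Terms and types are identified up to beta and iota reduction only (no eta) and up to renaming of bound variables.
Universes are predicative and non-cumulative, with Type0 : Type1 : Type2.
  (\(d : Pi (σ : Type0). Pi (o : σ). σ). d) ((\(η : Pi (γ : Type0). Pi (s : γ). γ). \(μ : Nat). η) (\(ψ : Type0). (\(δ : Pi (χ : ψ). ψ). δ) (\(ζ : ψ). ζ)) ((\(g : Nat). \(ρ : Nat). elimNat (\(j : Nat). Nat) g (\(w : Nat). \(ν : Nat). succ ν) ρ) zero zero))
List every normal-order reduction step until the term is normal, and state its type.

normal-order reduction:
  (\(d : Pi (σ : Type0). Pi (o : σ). σ). d) ((\(η : Pi (γ : Type0). Pi (s : γ). γ). \(μ : Nat). η) (\(ψ : Type0). (\(δ : Pi (χ : ψ). ψ). δ) (\(ζ : ψ). ζ)) ((\(g : Nat). \(ρ : Nat). elimNat (\(j : Nat). Nat) g (\(w : Nat). \(ν : Nat). succ ν) ρ) zero zero))
  ~> (\(d : Pi (σ : Type0). Pi (o : σ). σ). \(η : Nat). d) (\(γ : Type0). (\(s : Pi (μ : γ). γ). s) (\(ψ : γ). ψ)) ((\(δ : Nat). \(χ : Nat). elimNat (\(ζ : Nat). Nat) δ (\(g : Nat). \(ρ : Nat). succ ρ) χ) zero zero)
  ~> (\(d : Nat). \(σ : Type0). (\(o : Pi (η : σ). σ). o) (\(γ : σ). γ)) ((\(s : Nat). \(μ : Nat). elimNat (\(ψ : Nat). Nat) s (\(δ : Nat). \(χ : Nat). succ χ) μ) zero zero)
  ~> \(d : Type0). (\(σ : Pi (o : d). d). σ) (\(η : d). η)
  ~> \(d : Type0). \(σ : d). σ
inferred type:
  Pi (d : Type0). Pi (σ : d). d


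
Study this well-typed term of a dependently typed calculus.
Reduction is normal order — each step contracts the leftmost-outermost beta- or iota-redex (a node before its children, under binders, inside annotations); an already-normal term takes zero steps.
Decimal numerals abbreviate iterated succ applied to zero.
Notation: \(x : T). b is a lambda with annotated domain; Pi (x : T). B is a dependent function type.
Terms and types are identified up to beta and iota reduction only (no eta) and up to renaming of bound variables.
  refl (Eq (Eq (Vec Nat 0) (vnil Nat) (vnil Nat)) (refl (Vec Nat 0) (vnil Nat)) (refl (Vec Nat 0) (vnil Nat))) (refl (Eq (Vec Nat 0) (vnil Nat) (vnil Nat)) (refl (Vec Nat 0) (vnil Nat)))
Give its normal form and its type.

normal form:
  refl (Eq (Eq (Vec Nat 0) (vnil Nat) (vnil Nat)) (refl (Vec Nat 0) (vnil Nat)) (refl (Vec Nat 0) (vnil Nat))) (refl (Eq (Vec Nat 0) (vnil Nat) (vnil Nat)) (refl (Vec Nat 0) (vnil Nat)))
the term's type:
  Eq (Eq (Eq (Vec Nat 0) (vnil Nat) (vnil Nat)) (refl (Vec Nat 0) (vnil Nat)) (refl (Vec Nat 0) (vnil Nat))) (refl (Eq (Vec Nat 0) (vnil Nat) (vnil Nat)) (refl (Vec Nat 0) (vnil Nat))) (refl (Eq (Vec Nat 0) (vnil Nat) (vnil Nat)) (refl (Vec Nat 0) (vnil Nat)))
observation: the term is already in normal form.


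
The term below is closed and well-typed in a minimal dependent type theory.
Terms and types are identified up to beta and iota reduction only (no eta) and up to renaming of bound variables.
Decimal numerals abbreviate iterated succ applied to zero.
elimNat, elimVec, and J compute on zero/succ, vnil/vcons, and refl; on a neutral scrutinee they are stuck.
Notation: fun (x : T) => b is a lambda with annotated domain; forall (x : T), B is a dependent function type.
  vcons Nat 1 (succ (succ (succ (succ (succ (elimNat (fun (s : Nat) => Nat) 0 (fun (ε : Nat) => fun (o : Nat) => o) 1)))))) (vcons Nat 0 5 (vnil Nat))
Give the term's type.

type:
  Vec Nat 2


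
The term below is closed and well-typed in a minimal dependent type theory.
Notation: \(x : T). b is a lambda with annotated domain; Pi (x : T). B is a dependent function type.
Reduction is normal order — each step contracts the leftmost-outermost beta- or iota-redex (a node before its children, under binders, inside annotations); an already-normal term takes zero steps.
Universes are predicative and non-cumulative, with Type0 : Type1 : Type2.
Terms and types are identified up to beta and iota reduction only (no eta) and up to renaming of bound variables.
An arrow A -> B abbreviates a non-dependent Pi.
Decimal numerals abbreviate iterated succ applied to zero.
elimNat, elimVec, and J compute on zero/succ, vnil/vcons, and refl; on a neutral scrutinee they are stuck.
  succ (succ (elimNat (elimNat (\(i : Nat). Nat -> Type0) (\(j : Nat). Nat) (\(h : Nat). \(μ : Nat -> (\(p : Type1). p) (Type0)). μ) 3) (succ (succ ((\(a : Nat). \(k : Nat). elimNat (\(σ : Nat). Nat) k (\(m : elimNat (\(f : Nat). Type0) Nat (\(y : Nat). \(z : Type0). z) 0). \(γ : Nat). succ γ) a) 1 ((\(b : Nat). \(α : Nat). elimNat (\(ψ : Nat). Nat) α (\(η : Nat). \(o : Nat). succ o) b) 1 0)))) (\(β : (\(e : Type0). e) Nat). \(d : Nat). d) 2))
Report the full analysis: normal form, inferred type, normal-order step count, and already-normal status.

reduced normal form:
  6
the term's type:
  Nat
steps to reach normal form (normal order): 19
already normal: no
first contracted redex: an elimNat iota-redex


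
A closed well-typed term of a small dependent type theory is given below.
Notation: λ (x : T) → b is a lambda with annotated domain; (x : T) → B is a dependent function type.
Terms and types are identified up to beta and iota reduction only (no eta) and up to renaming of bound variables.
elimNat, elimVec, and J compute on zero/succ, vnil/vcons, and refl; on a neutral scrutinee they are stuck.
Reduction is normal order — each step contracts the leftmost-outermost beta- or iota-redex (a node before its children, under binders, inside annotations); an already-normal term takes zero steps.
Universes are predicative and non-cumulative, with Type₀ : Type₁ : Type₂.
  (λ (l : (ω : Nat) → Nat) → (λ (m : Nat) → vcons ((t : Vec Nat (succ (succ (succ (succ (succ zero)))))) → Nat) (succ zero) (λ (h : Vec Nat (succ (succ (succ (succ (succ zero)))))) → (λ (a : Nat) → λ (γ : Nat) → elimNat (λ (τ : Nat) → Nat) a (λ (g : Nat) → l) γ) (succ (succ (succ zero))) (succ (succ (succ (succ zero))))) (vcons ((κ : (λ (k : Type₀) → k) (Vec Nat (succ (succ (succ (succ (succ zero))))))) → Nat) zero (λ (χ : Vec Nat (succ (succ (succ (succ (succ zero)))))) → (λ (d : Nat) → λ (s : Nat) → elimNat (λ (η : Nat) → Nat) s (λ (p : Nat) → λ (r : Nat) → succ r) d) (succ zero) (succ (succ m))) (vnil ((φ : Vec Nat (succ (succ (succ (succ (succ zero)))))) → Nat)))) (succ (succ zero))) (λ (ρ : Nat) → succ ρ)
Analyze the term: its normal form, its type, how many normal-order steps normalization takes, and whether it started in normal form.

resulting normal form:
  vcons ((l : Vec Nat (succ (succ (succ (succ (succ zero)))))) → Nat) (succ zero) (λ (ω : Vec Nat (succ (succ (succ (succ (succ zero)))))) → succ (succ (succ (succ (succ (succ (succ zero))))))) (vcons ((m : Vec Nat (succ (succ (succ (succ (succ zero)))))) → Nat) zero (λ (t : Vec Nat (succ (succ (succ (succ (succ zero)))))) → succ (succ (succ (succ (succ zero))))) (vnil ((h : Vec Nat (succ (succ (succ (succ (succ zero)))))) → Nat)))
type:
  Vec ((l : Vec Nat (succ (succ (succ (succ (succ zero)))))) → Nat) (succ (succ zero))
normal-order step count: 24
already normal: no
first contracted redex: a beta-redex


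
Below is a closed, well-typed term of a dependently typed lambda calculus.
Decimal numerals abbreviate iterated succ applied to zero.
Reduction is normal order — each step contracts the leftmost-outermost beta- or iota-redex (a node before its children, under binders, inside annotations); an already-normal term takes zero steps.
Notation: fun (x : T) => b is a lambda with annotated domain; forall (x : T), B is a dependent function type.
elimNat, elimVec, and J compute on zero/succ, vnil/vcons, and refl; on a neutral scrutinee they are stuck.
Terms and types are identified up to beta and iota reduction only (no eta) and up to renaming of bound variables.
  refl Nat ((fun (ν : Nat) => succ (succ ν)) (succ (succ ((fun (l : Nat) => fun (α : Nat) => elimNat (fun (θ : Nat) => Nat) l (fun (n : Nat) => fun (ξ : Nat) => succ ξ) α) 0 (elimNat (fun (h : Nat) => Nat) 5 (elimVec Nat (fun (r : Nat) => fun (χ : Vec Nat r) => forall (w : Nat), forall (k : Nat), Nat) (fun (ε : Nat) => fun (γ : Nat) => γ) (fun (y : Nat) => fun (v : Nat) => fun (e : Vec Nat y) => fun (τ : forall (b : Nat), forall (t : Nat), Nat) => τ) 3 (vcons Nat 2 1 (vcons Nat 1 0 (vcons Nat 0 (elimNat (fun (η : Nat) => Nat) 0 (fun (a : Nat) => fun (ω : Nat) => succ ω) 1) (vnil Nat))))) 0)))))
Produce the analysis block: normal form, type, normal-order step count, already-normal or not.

reduced normal form:
  refl Nat 9
the term's type:
  Eq Nat 9 9
steps to reach normal form (normal order): 20
already normal: no
first redex: a beta-redex


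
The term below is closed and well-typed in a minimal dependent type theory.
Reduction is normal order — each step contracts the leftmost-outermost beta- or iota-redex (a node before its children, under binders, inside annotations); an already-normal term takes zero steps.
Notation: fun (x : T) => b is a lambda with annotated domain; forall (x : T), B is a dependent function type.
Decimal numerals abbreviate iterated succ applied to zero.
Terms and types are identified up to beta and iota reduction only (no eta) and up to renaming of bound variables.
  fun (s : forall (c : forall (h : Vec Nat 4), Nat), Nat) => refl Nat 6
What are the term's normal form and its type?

resulting normal form:
  fun (s : forall (c : forall (h : Vec Nat 4), Nat), Nat) => refl Nat 6
inferred type:
  forall (s : forall (c : forall (h : Vec Nat 4), Nat), Nat), Eq Nat 6 6
observation: the term is already in normal form.


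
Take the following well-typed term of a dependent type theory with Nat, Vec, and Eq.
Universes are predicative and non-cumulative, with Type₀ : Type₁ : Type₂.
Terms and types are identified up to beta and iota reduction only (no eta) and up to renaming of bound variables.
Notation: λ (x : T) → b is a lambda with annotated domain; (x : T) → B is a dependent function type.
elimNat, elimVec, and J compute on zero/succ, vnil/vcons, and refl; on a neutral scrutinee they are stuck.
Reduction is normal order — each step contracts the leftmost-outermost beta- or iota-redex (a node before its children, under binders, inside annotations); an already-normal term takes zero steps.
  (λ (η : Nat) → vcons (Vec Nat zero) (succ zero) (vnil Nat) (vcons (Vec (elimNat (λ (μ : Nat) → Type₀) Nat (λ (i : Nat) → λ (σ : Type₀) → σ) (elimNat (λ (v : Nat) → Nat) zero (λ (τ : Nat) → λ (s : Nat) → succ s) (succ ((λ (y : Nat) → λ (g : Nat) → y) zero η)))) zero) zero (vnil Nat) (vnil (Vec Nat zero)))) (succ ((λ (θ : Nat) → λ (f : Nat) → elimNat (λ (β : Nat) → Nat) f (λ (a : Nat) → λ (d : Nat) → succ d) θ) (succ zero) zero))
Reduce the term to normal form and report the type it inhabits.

reduced normal form:
  vcons (Vec Nat zero) (succ zero) (vnil Nat) (vcons (Vec Nat zero) zero (vnil Nat) (vnil (Vec Nat zero)))
type:
  Vec (Vec Nat zero) (succ (succ zero))
observation: the leftmost-outermost redex is a beta-redex, and normalization takes 11 steps.


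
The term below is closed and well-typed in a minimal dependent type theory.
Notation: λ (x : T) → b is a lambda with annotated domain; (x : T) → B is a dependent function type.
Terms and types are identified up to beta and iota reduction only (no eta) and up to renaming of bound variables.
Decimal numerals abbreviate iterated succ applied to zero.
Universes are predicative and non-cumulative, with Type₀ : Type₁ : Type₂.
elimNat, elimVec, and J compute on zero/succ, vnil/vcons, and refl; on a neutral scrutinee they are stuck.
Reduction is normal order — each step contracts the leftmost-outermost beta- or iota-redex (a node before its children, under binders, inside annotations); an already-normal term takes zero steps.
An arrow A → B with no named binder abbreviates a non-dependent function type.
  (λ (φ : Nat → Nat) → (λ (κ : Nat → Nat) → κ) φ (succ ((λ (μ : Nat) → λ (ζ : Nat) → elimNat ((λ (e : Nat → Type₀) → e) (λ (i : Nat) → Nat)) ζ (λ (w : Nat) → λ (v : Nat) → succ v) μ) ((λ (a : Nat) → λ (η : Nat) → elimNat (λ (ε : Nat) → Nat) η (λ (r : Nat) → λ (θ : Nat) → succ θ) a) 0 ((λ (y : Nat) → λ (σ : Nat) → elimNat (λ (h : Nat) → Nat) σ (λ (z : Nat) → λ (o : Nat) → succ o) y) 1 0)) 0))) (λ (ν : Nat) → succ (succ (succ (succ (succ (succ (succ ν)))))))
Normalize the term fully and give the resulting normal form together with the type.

reduced normal form:
  9
the term's type:
  Nat
observation: the leftmost-outermost redex is a beta-redex, and normalization takes 19 steps.


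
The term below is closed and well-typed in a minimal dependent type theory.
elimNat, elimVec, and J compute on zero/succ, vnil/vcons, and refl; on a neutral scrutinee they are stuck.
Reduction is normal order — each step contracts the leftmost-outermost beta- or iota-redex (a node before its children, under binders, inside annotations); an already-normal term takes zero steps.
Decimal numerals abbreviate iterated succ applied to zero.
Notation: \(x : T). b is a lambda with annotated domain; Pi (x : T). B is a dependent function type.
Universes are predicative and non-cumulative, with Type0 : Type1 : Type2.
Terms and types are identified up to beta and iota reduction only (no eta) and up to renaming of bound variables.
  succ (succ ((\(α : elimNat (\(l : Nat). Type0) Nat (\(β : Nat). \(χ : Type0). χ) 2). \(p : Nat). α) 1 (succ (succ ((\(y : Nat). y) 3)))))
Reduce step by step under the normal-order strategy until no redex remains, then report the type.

normal-order reduction sequence:
  succ (succ ((\(α : elimNat (\(l : Nat). Type0) Nat (\(β : Nat). \(χ : Type0). χ) 2). \(p : Nat). α) 1 (succ (succ ((\(y : Nat). y) 3)))))
  ~> succ (succ ((\(α : Nat). 1) (succ (succ ((\(l : Nat). l) 3)))))
  ~> 3
the term's type:
  Nat


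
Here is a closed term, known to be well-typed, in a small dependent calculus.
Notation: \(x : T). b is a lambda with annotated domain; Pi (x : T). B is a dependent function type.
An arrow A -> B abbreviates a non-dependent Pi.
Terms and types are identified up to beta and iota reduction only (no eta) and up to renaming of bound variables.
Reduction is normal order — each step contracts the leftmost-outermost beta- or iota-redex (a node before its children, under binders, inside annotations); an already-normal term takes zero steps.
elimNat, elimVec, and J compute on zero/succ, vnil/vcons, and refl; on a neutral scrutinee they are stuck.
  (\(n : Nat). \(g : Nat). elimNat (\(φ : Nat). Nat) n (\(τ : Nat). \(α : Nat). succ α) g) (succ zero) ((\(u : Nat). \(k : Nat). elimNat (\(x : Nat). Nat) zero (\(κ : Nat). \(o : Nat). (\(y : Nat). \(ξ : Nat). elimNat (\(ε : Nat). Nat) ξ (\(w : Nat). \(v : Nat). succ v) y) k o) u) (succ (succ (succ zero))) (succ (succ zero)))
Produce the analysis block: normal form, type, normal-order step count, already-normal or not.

reduced normal form:
  succ (succ (succ (succ (succ (succ (succ zero))))))
inferred type:
  Nat
normal-order step count: 60
already normal: no
first contracted redex: a beta-redex


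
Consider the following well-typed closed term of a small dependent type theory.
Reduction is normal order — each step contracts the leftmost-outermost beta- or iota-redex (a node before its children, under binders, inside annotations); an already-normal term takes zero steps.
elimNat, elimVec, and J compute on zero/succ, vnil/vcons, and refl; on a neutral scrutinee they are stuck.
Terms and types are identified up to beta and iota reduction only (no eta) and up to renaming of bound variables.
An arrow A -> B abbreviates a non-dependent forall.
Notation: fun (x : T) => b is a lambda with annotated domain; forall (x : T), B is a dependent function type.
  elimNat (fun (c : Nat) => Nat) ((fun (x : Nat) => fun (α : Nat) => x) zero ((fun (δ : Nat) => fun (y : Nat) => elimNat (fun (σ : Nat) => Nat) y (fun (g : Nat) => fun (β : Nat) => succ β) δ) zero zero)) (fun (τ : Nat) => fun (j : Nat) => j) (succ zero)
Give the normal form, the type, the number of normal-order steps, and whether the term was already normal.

resulting normal form:
  zero
type:
  Nat
steps to reach normal form (normal order): 6
already normal: no
first redex: an elimNat iota-redex
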